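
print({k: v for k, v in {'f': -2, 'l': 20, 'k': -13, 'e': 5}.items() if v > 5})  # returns {'l': 20}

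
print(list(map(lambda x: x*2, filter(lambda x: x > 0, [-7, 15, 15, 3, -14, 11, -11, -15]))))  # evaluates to [30, 30, 6, 22]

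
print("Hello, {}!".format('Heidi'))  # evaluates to Hello, Heidi!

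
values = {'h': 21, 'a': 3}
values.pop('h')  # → 21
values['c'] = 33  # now {'a': 3, 'c': 33}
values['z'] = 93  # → {'a': 3, 'c': 33, 'z': 93}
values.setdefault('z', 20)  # 93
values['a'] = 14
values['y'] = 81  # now {'a': 14, 'c': 33, 'z': 93, 'y': 81}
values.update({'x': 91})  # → {'a': 14, 'c': 33, 'z': 93, 'y': 81, 'x': 91}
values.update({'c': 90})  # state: {'a': 14, 'c': 90, 'z': 93, 'y': 81, 'x': 91}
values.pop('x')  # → 91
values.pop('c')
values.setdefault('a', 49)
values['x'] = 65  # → {'a': 14, 'z': 93, 'y': 81, 'x': 65}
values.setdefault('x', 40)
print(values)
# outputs {'a': 14, 'z': 93, 'y': 81, 'x': 65}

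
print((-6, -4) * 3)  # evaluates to (-6, -4, -6, -4, -6, -4)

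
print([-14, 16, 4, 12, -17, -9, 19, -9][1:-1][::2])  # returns [16, 12, -9]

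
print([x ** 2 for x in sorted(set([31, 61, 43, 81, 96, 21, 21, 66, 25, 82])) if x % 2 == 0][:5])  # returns [4356, 6724, 9216]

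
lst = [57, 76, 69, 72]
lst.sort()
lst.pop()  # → 76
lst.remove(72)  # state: [57, 69]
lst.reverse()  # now [69, 57]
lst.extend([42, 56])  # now [69, 57, 42, 56]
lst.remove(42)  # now [69, 57, 56]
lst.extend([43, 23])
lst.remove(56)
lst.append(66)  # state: [69, 57, 43, 23, 66]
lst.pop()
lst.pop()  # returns 23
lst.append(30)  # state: [69, 57, 43, 30]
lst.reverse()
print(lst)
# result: [30, 43, 57, 69]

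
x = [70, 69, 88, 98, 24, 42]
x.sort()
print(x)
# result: [24, 42, 69, 70, 88, 98]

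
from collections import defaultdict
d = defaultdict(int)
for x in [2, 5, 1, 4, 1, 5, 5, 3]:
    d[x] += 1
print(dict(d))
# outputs {2: 1, 5: 3, 1: 2, 4: 1, 3: 1}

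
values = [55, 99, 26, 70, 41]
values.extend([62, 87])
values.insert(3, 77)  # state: [55, 99, 26, 77, 70, 41, 62, 87]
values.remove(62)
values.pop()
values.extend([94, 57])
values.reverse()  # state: [57, 94, 41, 70, 77, 26, 99, 55]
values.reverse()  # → [55, 99, 26, 77, 70, 41, 94, 57]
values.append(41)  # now [55, 99, 26, 77, 70, 41, 94, 57, 41]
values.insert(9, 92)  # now [55, 99, 26, 77, 70, 41, 94, 57, 41, 92]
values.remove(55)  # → [99, 26, 77, 70, 41, 94, 57, 41, 92]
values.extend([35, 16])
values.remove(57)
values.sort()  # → [16, 26, 35, 41, 41, 70, 77, 92, 94, 99]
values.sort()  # [16, 26, 35, 41, 41, 70, 77, 92, 94, 99]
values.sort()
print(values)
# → [16, 26, 35, 41, 41, 70, 77, 92, 94, 99]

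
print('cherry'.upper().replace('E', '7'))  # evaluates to CH7RRY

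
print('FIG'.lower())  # fig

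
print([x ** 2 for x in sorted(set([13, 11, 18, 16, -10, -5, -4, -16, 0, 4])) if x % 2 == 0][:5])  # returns [256, 100, 16, 0, 16]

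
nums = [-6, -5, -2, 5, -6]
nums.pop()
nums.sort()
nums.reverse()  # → [5, -2, -5, -6]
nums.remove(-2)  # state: [5, -5, -6]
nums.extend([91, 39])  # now [5, -5, -6, 91, 39]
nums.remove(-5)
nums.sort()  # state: [-6, 5, 39, 91]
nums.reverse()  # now [91, 39, 5, -6]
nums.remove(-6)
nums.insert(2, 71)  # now [91, 39, 71, 5]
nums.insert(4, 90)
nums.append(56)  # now [91, 39, 71, 5, 90, 56]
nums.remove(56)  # [91, 39, 71, 5, 90]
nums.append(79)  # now [91, 39, 71, 5, 90, 79]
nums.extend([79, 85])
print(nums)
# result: [91, 39, 71, 5, 90, 79, 79, 85]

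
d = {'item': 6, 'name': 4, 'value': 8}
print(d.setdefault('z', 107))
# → 107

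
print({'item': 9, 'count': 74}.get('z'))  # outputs None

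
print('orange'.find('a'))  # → 2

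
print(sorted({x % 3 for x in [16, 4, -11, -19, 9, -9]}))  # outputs [0, 1, 2]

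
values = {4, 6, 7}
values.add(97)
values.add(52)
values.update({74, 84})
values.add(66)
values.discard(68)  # {4, 6, 7, 52, 66, 74, 84, 97}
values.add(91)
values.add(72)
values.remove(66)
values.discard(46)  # {4, 6, 7, 52, 72, 74, 84, 91, 97}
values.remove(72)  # {4, 6, 7, 52, 74, 84, 91, 97}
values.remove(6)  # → {4, 7, 52, 74, 84, 91, 97}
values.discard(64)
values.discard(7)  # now {4, 52, 74, 84, 91, 97}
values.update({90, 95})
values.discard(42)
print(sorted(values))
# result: [4, 52, 74, 84, 90, 91, 95, 97]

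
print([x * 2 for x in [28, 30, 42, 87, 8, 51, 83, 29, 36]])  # [56, 60, 84, 174, 16, 102, 166, 58, 72]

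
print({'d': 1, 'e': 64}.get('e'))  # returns 64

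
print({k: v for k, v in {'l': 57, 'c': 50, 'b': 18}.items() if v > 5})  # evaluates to {'l': 57, 'c': 50, 'b': 18}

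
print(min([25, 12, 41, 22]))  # 12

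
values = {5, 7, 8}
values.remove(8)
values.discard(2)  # {5, 7}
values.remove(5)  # {7}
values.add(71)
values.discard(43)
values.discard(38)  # {7, 71}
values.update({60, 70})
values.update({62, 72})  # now {7, 60, 62, 70, 71, 72}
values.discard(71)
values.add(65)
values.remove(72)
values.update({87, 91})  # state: {7, 60, 62, 65, 70, 87, 91}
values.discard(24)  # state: {7, 60, 62, 65, 70, 87, 91}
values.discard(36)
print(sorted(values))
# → [7, 60, 62, 65, 70, 87, 91]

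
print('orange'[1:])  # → range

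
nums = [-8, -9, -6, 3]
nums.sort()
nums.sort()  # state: [-9, -8, -6, 3]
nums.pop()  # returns 3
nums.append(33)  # [-9, -8, -6, 33]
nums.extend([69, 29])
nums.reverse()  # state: [29, 69, 33, -6, -8, -9]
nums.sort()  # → [-9, -8, -6, 29, 33, 69]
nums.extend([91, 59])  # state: [-9, -8, -6, 29, 33, 69, 91, 59]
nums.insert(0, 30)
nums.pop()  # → 59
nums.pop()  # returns 91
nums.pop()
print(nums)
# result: [30, -9, -8, -6, 29, 33]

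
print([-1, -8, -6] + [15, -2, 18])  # [-1, -8, -6, 15, -2, 18]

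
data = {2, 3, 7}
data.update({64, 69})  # {2, 3, 7, 64, 69}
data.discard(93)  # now {2, 3, 7, 64, 69}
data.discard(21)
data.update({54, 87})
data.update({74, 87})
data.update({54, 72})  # {2, 3, 7, 54, 64, 69, 72, 74, 87}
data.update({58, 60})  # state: {2, 3, 7, 54, 58, 60, 64, 69, 72, 74, 87}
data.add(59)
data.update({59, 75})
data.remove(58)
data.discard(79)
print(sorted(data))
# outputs [2, 3, 7, 54, 59, 60, 64, 69, 72, 74, 75, 87]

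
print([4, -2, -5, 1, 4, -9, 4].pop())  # 4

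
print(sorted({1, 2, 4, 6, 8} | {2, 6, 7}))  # [1, 2, 4, 6, 7, 8]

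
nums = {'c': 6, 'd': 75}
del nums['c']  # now {'d': 75}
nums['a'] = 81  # {'d': 75, 'a': 81}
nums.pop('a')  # 81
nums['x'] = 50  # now {'d': 75, 'x': 50}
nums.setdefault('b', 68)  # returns 68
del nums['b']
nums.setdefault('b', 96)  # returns 96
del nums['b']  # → {'d': 75, 'x': 50}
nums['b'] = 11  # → {'d': 75, 'x': 50, 'b': 11}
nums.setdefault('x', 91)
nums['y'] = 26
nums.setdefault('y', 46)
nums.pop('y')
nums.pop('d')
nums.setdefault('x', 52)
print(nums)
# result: {'x': 50, 'b': 11}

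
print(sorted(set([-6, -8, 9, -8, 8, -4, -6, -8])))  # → [-8, -6, -4, 8, 9]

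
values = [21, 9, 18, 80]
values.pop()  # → 80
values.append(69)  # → [21, 9, 18, 69]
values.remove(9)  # [21, 18, 69]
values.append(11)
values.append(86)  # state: [21, 18, 69, 11, 86]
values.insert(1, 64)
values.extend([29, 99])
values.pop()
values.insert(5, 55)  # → [21, 64, 18, 69, 11, 55, 86, 29]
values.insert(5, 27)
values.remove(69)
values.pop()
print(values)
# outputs [21, 64, 18, 11, 27, 55, 86]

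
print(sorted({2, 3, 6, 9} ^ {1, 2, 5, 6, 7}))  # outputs [1, 3, 5, 7, 9]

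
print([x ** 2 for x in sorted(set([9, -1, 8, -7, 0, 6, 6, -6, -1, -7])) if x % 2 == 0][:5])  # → [36, 0, 36, 64]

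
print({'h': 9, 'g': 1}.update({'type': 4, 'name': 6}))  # None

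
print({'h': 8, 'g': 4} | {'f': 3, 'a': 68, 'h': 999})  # {'h': 999, 'g': 4, 'f': 3, 'a': 68}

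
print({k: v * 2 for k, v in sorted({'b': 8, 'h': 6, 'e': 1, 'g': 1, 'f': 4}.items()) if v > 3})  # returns {'b': 16, 'f': 8, 'h': 12}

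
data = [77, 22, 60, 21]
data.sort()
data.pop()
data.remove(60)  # [21, 22]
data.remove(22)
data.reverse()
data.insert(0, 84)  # [84, 21]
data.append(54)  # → [84, 21, 54]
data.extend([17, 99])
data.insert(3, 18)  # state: [84, 21, 54, 18, 17, 99]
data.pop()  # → 99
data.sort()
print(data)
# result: [17, 18, 21, 54, 84]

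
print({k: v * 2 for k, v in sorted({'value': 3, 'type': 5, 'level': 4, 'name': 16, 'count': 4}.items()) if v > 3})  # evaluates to {'count': 8, 'level': 8, 'name': 32, 'type': 10}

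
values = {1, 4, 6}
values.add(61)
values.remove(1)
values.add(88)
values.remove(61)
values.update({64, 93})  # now {4, 6, 64, 88, 93}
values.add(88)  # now {4, 6, 64, 88, 93}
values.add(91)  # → {4, 6, 64, 88, 91, 93}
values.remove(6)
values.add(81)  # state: {4, 64, 81, 88, 91, 93}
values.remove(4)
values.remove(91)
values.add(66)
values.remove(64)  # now {66, 81, 88, 93}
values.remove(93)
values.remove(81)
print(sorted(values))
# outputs [66, 88]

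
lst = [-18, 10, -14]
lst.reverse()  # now [-14, 10, -18]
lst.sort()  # [-18, -14, 10]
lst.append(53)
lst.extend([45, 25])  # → [-18, -14, 10, 53, 45, 25]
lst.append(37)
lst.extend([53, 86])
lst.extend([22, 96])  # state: [-18, -14, 10, 53, 45, 25, 37, 53, 86, 22, 96]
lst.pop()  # 96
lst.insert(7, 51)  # [-18, -14, 10, 53, 45, 25, 37, 51, 53, 86, 22]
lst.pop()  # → 22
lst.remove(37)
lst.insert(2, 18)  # [-18, -14, 18, 10, 53, 45, 25, 51, 53, 86]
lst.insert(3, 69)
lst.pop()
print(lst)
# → [-18, -14, 18, 69, 10, 53, 45, 25, 51, 53]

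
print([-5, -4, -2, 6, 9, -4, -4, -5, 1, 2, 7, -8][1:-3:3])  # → [-4, 9, -5]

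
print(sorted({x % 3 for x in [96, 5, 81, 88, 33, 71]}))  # [0, 1, 2]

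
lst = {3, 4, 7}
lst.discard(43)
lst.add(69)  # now {3, 4, 7, 69}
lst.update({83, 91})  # {3, 4, 7, 69, 83, 91}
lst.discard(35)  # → {3, 4, 7, 69, 83, 91}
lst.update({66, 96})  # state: {3, 4, 7, 66, 69, 83, 91, 96}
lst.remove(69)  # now {3, 4, 7, 66, 83, 91, 96}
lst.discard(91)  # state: {3, 4, 7, 66, 83, 96}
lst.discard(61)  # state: {3, 4, 7, 66, 83, 96}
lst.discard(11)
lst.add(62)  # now {3, 4, 7, 62, 66, 83, 96}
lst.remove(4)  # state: {3, 7, 62, 66, 83, 96}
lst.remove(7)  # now {3, 62, 66, 83, 96}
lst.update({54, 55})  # {3, 54, 55, 62, 66, 83, 96}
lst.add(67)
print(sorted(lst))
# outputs [3, 54, 55, 62, 66, 67, 83, 96]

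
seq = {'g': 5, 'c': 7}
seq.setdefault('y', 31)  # 31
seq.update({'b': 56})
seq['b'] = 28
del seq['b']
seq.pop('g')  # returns 5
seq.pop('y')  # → 31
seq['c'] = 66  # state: {'c': 66}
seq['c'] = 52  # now {'c': 52}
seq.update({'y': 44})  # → {'c': 52, 'y': 44}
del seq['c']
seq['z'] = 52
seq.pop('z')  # 52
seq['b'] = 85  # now {'y': 44, 'b': 85}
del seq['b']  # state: {'y': 44}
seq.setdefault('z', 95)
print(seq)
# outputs {'y': 44, 'z': 95}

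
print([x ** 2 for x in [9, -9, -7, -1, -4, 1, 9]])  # [81, 81, 49, 1, 16, 1, 81]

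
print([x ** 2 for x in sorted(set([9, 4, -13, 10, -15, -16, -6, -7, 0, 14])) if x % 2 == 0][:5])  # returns [256, 36, 0, 16, 100]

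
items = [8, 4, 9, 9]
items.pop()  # 9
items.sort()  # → [4, 8, 9]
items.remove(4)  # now [8, 9]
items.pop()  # 9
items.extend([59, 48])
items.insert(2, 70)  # [8, 59, 70, 48]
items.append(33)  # [8, 59, 70, 48, 33]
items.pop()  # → 33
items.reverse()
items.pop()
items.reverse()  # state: [59, 70, 48]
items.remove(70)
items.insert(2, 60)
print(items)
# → [59, 48, 60]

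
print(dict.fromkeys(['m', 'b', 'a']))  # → {'m': None, 'b': None, 'a': None}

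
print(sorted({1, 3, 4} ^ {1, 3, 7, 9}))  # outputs [4, 7, 9]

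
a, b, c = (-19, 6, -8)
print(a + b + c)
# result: -21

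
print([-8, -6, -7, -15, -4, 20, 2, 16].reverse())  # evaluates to None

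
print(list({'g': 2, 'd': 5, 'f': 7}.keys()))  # ['g', 'd', 'f']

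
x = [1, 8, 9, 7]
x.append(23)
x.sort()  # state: [1, 7, 8, 9, 23]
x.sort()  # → [1, 7, 8, 9, 23]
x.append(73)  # [1, 7, 8, 9, 23, 73]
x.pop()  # 73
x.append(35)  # [1, 7, 8, 9, 23, 35]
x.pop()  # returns 35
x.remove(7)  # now [1, 8, 9, 23]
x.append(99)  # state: [1, 8, 9, 23, 99]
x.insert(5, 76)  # [1, 8, 9, 23, 99, 76]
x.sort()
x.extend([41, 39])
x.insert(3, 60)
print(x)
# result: [1, 8, 9, 60, 23, 76, 99, 41, 39]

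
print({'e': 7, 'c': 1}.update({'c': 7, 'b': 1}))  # None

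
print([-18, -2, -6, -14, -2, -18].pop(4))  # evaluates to -2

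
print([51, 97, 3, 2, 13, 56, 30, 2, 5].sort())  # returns None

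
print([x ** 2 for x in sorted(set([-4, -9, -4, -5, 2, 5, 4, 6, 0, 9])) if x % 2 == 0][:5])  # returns [16, 0, 4, 16, 36]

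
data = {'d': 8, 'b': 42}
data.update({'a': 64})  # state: {'d': 8, 'b': 42, 'a': 64}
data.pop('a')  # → 64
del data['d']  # {'b': 42}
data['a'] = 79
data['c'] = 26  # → {'b': 42, 'a': 79, 'c': 26}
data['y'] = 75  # {'b': 42, 'a': 79, 'c': 26, 'y': 75}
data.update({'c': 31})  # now {'b': 42, 'a': 79, 'c': 31, 'y': 75}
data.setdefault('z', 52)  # 52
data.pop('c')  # 31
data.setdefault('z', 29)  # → 52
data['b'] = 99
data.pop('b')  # 99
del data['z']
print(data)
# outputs {'a': 79, 'y': 75}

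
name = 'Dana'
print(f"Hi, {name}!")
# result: Hi, Dana!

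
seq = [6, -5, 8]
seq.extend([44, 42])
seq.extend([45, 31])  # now [6, -5, 8, 44, 42, 45, 31]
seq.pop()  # 31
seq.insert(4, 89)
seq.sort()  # [-5, 6, 8, 42, 44, 45, 89]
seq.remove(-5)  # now [6, 8, 42, 44, 45, 89]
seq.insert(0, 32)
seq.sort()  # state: [6, 8, 32, 42, 44, 45, 89]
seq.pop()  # 89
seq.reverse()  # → [45, 44, 42, 32, 8, 6]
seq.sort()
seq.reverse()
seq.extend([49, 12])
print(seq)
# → [45, 44, 42, 32, 8, 6, 49, 12]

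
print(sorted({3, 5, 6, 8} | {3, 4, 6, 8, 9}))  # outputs [3, 4, 5, 6, 8, 9]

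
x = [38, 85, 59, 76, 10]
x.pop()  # 10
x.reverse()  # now [76, 59, 85, 38]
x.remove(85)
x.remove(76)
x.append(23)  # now [59, 38, 23]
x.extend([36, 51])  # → [59, 38, 23, 36, 51]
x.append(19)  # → [59, 38, 23, 36, 51, 19]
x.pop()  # 19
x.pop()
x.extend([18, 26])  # [59, 38, 23, 36, 18, 26]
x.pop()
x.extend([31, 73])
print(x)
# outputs [59, 38, 23, 36, 18, 31, 73]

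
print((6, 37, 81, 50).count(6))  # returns 1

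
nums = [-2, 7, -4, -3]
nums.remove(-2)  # [7, -4, -3]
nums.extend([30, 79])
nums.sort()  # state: [-4, -3, 7, 30, 79]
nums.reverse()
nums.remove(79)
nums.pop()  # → -4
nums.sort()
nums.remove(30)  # [-3, 7]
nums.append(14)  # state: [-3, 7, 14]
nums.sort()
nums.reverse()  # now [14, 7, -3]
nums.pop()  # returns -3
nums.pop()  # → 7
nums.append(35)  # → [14, 35]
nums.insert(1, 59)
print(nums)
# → [14, 59, 35]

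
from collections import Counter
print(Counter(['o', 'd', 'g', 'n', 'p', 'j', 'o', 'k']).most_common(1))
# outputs [('o', 2)]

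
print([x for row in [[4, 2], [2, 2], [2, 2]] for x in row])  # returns [4, 2, 2, 2, 2, 2]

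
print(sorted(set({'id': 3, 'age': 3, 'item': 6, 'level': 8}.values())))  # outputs [3, 6, 8]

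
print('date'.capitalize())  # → Date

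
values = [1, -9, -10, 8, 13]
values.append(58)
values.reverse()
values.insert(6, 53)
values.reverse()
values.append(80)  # [53, 1, -9, -10, 8, 13, 58, 80]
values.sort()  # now [-10, -9, 1, 8, 13, 53, 58, 80]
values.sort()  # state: [-10, -9, 1, 8, 13, 53, 58, 80]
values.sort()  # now [-10, -9, 1, 8, 13, 53, 58, 80]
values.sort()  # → [-10, -9, 1, 8, 13, 53, 58, 80]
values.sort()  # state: [-10, -9, 1, 8, 13, 53, 58, 80]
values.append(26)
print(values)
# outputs [-10, -9, 1, 8, 13, 53, 58, 80, 26]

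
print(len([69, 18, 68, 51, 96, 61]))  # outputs 6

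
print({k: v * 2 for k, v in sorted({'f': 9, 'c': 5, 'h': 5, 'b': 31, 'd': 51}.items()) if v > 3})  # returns {'b': 62, 'c': 10, 'd': 102, 'f': 18, 'h': 10}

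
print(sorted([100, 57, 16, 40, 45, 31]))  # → [16, 31, 40, 45, 57, 100]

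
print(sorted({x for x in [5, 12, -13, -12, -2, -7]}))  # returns [-13, -12, -7, -2, 5, 12]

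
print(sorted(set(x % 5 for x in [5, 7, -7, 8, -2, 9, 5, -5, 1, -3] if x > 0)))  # [0, 1, 2, 3, 4]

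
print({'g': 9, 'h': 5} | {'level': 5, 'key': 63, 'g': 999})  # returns {'g': 999, 'h': 5, 'level': 5, 'key': 63}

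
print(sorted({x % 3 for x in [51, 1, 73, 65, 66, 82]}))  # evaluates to [0, 1, 2]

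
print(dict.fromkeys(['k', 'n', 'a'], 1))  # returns {'k': 1, 'n': 1, 'a': 1}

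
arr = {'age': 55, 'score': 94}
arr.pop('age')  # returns 55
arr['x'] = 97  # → {'score': 94, 'x': 97}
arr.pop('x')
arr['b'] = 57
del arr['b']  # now {'score': 94}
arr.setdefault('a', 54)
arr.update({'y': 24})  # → {'score': 94, 'a': 54, 'y': 24}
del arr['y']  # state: {'score': 94, 'a': 54}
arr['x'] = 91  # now {'score': 94, 'a': 54, 'x': 91}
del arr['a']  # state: {'score': 94, 'x': 91}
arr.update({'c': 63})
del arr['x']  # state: {'score': 94, 'c': 63}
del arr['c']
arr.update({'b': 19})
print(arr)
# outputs {'score': 94, 'b': 19}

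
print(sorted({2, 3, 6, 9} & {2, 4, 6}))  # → [2, 6]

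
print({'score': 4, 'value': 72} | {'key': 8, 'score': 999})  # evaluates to {'score': 999, 'value': 72, 'key': 8}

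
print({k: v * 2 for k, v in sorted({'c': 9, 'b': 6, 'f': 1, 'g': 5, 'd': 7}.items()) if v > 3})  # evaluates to {'b': 12, 'c': 18, 'd': 14, 'g': 10}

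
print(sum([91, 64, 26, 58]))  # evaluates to 239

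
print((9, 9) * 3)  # (9, 9, 9, 9, 9, 9)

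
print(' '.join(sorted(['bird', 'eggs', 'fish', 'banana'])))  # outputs banana bird eggs fish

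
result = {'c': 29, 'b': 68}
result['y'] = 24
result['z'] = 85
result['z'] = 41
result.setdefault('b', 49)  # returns 68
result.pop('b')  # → 68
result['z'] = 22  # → {'c': 29, 'y': 24, 'z': 22}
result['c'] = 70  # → {'c': 70, 'y': 24, 'z': 22}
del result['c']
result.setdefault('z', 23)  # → 22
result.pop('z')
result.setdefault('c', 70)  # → 70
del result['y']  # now {'c': 70}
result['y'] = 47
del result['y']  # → {'c': 70}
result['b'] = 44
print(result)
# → {'c': 70, 'b': 44}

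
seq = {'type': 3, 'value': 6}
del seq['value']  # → {'type': 3}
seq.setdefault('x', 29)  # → 29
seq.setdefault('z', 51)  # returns 51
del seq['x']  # {'type': 3, 'z': 51}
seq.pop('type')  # 3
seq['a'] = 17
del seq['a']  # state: {'z': 51}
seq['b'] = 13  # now {'z': 51, 'b': 13}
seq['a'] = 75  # {'z': 51, 'b': 13, 'a': 75}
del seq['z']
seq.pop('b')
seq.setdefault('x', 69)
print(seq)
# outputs {'a': 75, 'x': 69}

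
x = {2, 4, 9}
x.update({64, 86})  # {2, 4, 9, 64, 86}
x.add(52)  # {2, 4, 9, 52, 64, 86}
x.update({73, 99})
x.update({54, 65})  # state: {2, 4, 9, 52, 54, 64, 65, 73, 86, 99}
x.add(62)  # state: {2, 4, 9, 52, 54, 62, 64, 65, 73, 86, 99}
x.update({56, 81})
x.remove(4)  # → {2, 9, 52, 54, 56, 62, 64, 65, 73, 81, 86, 99}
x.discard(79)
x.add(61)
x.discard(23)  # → {2, 9, 52, 54, 56, 61, 62, 64, 65, 73, 81, 86, 99}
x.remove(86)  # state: {2, 9, 52, 54, 56, 61, 62, 64, 65, 73, 81, 99}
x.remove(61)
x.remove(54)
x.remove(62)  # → {2, 9, 52, 56, 64, 65, 73, 81, 99}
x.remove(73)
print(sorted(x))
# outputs [2, 9, 52, 56, 64, 65, 81, 99]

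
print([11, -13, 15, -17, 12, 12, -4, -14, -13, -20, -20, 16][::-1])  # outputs [16, -20, -20, -13, -14, -4, 12, 12, -17, 15, -13, 11]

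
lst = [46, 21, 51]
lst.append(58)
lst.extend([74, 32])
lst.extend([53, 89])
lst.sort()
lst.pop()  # 89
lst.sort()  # [21, 32, 46, 51, 53, 58, 74]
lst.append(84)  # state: [21, 32, 46, 51, 53, 58, 74, 84]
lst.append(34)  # [21, 32, 46, 51, 53, 58, 74, 84, 34]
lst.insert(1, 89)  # [21, 89, 32, 46, 51, 53, 58, 74, 84, 34]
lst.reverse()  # [34, 84, 74, 58, 53, 51, 46, 32, 89, 21]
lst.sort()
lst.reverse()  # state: [89, 84, 74, 58, 53, 51, 46, 34, 32, 21]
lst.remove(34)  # [89, 84, 74, 58, 53, 51, 46, 32, 21]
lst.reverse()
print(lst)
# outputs [21, 32, 46, 51, 53, 58, 74, 84, 89]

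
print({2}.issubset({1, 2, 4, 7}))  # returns True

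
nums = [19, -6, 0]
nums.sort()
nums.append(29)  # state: [-6, 0, 19, 29]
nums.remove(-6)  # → [0, 19, 29]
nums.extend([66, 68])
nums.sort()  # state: [0, 19, 29, 66, 68]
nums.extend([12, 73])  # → [0, 19, 29, 66, 68, 12, 73]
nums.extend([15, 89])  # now [0, 19, 29, 66, 68, 12, 73, 15, 89]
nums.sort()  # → [0, 12, 15, 19, 29, 66, 68, 73, 89]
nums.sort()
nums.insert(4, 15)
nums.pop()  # 89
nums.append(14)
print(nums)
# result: [0, 12, 15, 19, 15, 29, 66, 68, 73, 14]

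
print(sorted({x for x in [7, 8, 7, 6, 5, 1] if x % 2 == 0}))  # [6, 8]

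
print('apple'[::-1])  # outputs elppa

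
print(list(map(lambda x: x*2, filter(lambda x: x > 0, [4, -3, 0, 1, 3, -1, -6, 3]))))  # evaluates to [8, 2, 6, 6]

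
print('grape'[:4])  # grap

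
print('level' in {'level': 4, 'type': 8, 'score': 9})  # True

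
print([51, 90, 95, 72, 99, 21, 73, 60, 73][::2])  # [51, 95, 99, 73, 73]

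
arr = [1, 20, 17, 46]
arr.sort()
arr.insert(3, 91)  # [1, 17, 20, 91, 46]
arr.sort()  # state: [1, 17, 20, 46, 91]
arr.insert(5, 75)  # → [1, 17, 20, 46, 91, 75]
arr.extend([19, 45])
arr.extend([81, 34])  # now [1, 17, 20, 46, 91, 75, 19, 45, 81, 34]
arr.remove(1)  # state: [17, 20, 46, 91, 75, 19, 45, 81, 34]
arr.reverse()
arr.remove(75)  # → [34, 81, 45, 19, 91, 46, 20, 17]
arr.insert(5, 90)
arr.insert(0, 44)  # [44, 34, 81, 45, 19, 91, 90, 46, 20, 17]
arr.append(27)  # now [44, 34, 81, 45, 19, 91, 90, 46, 20, 17, 27]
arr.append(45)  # [44, 34, 81, 45, 19, 91, 90, 46, 20, 17, 27, 45]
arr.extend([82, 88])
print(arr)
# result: [44, 34, 81, 45, 19, 91, 90, 46, 20, 17, 27, 45, 82, 88]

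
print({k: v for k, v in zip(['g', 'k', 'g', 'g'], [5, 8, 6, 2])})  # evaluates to {'g': 2, 'k': 8}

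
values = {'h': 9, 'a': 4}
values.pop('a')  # 4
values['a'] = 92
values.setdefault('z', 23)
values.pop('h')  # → 9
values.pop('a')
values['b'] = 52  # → {'z': 23, 'b': 52}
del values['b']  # {'z': 23}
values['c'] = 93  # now {'z': 23, 'c': 93}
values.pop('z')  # 23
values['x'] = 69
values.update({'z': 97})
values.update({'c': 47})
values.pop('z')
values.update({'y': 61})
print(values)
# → {'c': 47, 'x': 69, 'y': 61}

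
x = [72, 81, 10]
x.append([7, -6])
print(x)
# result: [72, 81, 10, [7, -6]]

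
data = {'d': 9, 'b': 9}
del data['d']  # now {'b': 9}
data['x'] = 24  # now {'b': 9, 'x': 24}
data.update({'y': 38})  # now {'b': 9, 'x': 24, 'y': 38}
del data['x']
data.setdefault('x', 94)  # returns 94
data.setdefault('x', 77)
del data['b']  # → {'y': 38, 'x': 94}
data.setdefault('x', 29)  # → 94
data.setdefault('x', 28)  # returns 94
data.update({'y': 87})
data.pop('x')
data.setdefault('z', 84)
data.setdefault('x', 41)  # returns 41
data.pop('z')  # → 84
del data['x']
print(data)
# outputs {'y': 87}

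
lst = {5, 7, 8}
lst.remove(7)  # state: {5, 8}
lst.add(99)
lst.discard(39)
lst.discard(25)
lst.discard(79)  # {5, 8, 99}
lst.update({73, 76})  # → {5, 8, 73, 76, 99}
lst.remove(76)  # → {5, 8, 73, 99}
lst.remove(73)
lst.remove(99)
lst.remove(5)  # {8}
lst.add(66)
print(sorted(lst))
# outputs [8, 66]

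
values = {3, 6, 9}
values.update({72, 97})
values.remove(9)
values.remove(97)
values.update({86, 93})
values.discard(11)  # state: {3, 6, 72, 86, 93}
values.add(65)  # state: {3, 6, 65, 72, 86, 93}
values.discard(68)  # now {3, 6, 65, 72, 86, 93}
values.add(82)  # {3, 6, 65, 72, 82, 86, 93}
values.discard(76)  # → {3, 6, 65, 72, 82, 86, 93}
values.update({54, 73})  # {3, 6, 54, 65, 72, 73, 82, 86, 93}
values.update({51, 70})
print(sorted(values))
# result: [3, 6, 51, 54, 65, 70, 72, 73, 82, 86, 93]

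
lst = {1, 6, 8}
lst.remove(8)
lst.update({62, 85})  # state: {1, 6, 62, 85}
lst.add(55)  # {1, 6, 55, 62, 85}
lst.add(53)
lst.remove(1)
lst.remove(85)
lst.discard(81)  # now {6, 53, 55, 62}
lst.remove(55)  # {6, 53, 62}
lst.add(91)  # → {6, 53, 62, 91}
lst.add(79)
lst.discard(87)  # {6, 53, 62, 79, 91}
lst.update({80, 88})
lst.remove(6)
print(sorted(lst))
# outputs [53, 62, 79, 80, 88, 91]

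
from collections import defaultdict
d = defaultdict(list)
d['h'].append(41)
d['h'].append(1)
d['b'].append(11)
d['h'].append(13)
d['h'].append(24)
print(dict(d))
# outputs {'h': [41, 1, 13, 24], 'b': [11]}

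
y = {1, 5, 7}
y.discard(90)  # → {1, 5, 7}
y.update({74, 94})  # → {1, 5, 7, 74, 94}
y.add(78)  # {1, 5, 7, 74, 78, 94}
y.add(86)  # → {1, 5, 7, 74, 78, 86, 94}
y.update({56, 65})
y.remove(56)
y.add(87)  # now {1, 5, 7, 65, 74, 78, 86, 87, 94}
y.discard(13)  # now {1, 5, 7, 65, 74, 78, 86, 87, 94}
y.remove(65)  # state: {1, 5, 7, 74, 78, 86, 87, 94}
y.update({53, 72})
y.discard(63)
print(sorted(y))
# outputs [1, 5, 7, 53, 72, 74, 78, 86, 87, 94]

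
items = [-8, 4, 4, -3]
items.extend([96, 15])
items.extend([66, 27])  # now [-8, 4, 4, -3, 96, 15, 66, 27]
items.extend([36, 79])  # [-8, 4, 4, -3, 96, 15, 66, 27, 36, 79]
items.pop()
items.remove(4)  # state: [-8, 4, -3, 96, 15, 66, 27, 36]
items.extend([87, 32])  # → [-8, 4, -3, 96, 15, 66, 27, 36, 87, 32]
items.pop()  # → 32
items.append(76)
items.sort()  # [-8, -3, 4, 15, 27, 36, 66, 76, 87, 96]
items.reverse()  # [96, 87, 76, 66, 36, 27, 15, 4, -3, -8]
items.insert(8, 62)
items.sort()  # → [-8, -3, 4, 15, 27, 36, 62, 66, 76, 87, 96]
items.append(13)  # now [-8, -3, 4, 15, 27, 36, 62, 66, 76, 87, 96, 13]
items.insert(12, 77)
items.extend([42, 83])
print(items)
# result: [-8, -3, 4, 15, 27, 36, 62, 66, 76, 87, 96, 13, 77, 42, 83]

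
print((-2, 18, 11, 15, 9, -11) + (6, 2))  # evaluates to (-2, 18, 11, 15, 9, -11, 6, 2)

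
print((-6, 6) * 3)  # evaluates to (-6, 6, -6, 6, -6, 6)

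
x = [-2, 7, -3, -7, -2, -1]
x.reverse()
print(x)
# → [-1, -2, -7, -3, 7, -2]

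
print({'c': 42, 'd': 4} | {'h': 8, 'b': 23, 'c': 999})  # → {'c': 999, 'd': 4, 'h': 8, 'b': 23}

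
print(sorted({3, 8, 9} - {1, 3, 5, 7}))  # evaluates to [8, 9]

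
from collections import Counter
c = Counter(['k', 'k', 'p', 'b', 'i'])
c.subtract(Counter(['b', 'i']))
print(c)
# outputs Counter({'k': 2, 'p': 1, 'b': 0, 'i': 0})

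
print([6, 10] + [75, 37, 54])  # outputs [6, 10, 75, 37, 54]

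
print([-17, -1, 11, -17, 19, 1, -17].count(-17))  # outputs 3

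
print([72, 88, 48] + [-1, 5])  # [72, 88, 48, -1, 5]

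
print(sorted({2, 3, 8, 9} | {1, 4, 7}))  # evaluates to [1, 2, 3, 4, 7, 8, 9]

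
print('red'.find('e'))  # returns 1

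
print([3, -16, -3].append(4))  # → None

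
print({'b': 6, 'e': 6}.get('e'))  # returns 6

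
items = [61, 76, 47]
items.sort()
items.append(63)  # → [47, 61, 76, 63]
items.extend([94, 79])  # [47, 61, 76, 63, 94, 79]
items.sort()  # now [47, 61, 63, 76, 79, 94]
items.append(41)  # [47, 61, 63, 76, 79, 94, 41]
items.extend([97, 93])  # [47, 61, 63, 76, 79, 94, 41, 97, 93]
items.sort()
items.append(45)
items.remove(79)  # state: [41, 47, 61, 63, 76, 93, 94, 97, 45]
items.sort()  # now [41, 45, 47, 61, 63, 76, 93, 94, 97]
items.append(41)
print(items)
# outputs [41, 45, 47, 61, 63, 76, 93, 94, 97, 41]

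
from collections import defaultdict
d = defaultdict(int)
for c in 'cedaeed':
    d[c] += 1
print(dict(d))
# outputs {'c': 1, 'e': 3, 'd': 2, 'a': 1}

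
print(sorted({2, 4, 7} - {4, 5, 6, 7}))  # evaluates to [2]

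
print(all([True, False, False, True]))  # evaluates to False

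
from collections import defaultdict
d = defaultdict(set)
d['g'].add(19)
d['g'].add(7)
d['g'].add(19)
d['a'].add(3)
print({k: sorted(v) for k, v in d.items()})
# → {'g': [7, 19], 'a': [3]}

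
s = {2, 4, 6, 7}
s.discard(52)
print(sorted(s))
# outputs [2, 4, 6, 7]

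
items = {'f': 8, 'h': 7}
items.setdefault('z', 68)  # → 68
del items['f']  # {'h': 7, 'z': 68}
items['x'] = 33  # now {'h': 7, 'z': 68, 'x': 33}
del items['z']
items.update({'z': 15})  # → {'h': 7, 'x': 33, 'z': 15}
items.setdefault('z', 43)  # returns 15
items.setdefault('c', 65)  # 65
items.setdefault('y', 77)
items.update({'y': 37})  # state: {'h': 7, 'x': 33, 'z': 15, 'c': 65, 'y': 37}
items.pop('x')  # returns 33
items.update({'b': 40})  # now {'h': 7, 'z': 15, 'c': 65, 'y': 37, 'b': 40}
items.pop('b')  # 40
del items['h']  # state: {'z': 15, 'c': 65, 'y': 37}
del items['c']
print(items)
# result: {'z': 15, 'y': 37}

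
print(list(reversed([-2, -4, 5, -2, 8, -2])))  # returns [-2, 8, -2, 5, -4, -2]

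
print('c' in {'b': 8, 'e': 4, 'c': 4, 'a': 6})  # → True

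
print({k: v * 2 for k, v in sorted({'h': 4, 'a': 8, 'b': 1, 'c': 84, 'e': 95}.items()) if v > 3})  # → {'a': 16, 'c': 168, 'e': 190, 'h': 8}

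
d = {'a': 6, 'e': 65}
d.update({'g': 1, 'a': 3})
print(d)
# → {'a': 3, 'e': 65, 'g': 1}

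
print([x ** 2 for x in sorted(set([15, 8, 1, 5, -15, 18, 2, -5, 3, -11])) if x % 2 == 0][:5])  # [4, 64, 324]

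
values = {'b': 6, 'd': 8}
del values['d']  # {'b': 6}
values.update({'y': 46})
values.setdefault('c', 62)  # 62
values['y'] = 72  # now {'b': 6, 'y': 72, 'c': 62}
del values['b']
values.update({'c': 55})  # {'y': 72, 'c': 55}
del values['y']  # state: {'c': 55}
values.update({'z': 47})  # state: {'c': 55, 'z': 47}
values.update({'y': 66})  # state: {'c': 55, 'z': 47, 'y': 66}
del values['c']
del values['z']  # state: {'y': 66}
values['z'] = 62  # {'y': 66, 'z': 62}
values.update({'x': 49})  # {'y': 66, 'z': 62, 'x': 49}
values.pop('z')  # 62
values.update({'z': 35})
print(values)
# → {'y': 66, 'x': 49, 'z': 35}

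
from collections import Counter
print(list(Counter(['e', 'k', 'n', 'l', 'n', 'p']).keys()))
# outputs ['e', 'k', 'n', 'l', 'p']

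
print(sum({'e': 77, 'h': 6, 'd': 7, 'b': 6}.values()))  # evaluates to 96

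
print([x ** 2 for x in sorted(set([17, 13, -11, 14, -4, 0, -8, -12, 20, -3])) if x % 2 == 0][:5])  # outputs [144, 64, 16, 0, 196]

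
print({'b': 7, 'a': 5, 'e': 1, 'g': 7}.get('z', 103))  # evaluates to 103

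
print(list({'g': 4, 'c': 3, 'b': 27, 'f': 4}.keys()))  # ['g', 'c', 'b', 'f']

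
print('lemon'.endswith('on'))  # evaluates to True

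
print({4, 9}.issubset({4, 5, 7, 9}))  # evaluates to True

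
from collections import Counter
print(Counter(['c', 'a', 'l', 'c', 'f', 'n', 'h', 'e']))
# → Counter({'c': 2, 'a': 1, 'l': 1, 'f': 1, 'n': 1, 'h': 1, 'e': 1})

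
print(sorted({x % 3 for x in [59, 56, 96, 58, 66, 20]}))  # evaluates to [0, 1, 2]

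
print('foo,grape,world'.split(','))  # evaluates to ['foo', 'grape', 'world']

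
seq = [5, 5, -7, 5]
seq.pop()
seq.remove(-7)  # [5, 5]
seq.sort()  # [5, 5]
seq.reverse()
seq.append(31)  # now [5, 5, 31]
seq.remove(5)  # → [5, 31]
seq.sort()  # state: [5, 31]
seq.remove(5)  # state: [31]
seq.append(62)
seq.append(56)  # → [31, 62, 56]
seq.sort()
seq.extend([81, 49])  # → [31, 56, 62, 81, 49]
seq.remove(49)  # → [31, 56, 62, 81]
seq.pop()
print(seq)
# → [31, 56, 62]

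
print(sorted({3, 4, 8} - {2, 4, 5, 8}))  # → [3]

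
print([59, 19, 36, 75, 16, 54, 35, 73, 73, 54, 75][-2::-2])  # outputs [54, 73, 54, 75, 19]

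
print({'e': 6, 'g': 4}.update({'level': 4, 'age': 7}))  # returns None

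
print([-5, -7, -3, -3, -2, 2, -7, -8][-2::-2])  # [-7, -2, -3, -5]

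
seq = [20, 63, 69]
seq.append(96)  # [20, 63, 69, 96]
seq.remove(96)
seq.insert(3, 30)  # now [20, 63, 69, 30]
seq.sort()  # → [20, 30, 63, 69]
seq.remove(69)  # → [20, 30, 63]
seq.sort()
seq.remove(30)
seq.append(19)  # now [20, 63, 19]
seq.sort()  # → [19, 20, 63]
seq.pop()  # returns 63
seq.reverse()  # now [20, 19]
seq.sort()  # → [19, 20]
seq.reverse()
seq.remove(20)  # [19]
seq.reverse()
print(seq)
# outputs [19]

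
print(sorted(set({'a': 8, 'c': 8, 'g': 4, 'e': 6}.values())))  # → [4, 6, 8]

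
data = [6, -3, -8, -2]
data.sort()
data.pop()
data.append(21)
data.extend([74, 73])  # [-8, -3, -2, 21, 74, 73]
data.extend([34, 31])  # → [-8, -3, -2, 21, 74, 73, 34, 31]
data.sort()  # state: [-8, -3, -2, 21, 31, 34, 73, 74]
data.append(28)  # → [-8, -3, -2, 21, 31, 34, 73, 74, 28]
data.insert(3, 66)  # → [-8, -3, -2, 66, 21, 31, 34, 73, 74, 28]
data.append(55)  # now [-8, -3, -2, 66, 21, 31, 34, 73, 74, 28, 55]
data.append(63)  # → [-8, -3, -2, 66, 21, 31, 34, 73, 74, 28, 55, 63]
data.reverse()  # [63, 55, 28, 74, 73, 34, 31, 21, 66, -2, -3, -8]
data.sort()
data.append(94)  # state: [-8, -3, -2, 21, 28, 31, 34, 55, 63, 66, 73, 74, 94]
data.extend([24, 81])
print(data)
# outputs [-8, -3, -2, 21, 28, 31, 34, 55, 63, 66, 73, 74, 94, 24, 81]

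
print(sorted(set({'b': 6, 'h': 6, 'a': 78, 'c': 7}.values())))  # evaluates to [6, 7, 78]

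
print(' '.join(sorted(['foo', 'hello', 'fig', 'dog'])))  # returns dog fig foo hello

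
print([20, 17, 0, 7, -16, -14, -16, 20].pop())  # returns 20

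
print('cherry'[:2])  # ch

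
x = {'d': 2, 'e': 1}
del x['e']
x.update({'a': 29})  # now {'d': 2, 'a': 29}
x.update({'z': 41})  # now {'d': 2, 'a': 29, 'z': 41}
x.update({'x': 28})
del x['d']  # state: {'a': 29, 'z': 41, 'x': 28}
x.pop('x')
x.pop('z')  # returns 41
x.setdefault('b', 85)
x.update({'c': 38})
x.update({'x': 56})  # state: {'a': 29, 'b': 85, 'c': 38, 'x': 56}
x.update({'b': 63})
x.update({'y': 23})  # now {'a': 29, 'b': 63, 'c': 38, 'x': 56, 'y': 23}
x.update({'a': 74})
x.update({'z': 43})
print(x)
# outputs {'a': 74, 'b': 63, 'c': 38, 'x': 56, 'y': 23, 'z': 43}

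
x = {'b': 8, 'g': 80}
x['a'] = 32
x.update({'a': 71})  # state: {'b': 8, 'g': 80, 'a': 71}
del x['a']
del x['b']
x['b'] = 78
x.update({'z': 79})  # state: {'g': 80, 'b': 78, 'z': 79}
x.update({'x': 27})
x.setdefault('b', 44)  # 78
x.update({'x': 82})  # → {'g': 80, 'b': 78, 'z': 79, 'x': 82}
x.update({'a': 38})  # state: {'g': 80, 'b': 78, 'z': 79, 'x': 82, 'a': 38}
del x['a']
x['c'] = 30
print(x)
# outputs {'g': 80, 'b': 78, 'z': 79, 'x': 82, 'c': 30}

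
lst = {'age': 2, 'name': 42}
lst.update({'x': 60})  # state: {'age': 2, 'name': 42, 'x': 60}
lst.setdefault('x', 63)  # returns 60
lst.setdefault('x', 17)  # 60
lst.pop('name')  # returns 42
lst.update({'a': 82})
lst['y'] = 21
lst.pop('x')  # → 60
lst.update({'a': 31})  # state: {'age': 2, 'a': 31, 'y': 21}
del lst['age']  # {'a': 31, 'y': 21}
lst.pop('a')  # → 31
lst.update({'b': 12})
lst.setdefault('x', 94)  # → 94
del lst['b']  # {'y': 21, 'x': 94}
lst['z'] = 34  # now {'y': 21, 'x': 94, 'z': 34}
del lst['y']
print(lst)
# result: {'x': 94, 'z': 34}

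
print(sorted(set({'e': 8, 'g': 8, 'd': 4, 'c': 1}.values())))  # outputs [1, 4, 8]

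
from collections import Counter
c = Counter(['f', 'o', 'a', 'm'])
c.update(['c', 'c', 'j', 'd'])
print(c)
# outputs Counter({'c': 2, 'f': 1, 'o': 1, 'a': 1, 'm': 1, 'j': 1, 'd': 1})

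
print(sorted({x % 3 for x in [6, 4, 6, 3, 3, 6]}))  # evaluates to [0, 1]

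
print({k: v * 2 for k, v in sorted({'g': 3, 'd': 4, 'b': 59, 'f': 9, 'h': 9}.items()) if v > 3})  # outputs {'b': 118, 'd': 8, 'f': 18, 'h': 18}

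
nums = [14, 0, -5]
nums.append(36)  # [14, 0, -5, 36]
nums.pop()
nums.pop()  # -5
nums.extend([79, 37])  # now [14, 0, 79, 37]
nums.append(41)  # [14, 0, 79, 37, 41]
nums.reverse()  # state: [41, 37, 79, 0, 14]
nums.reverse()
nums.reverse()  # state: [41, 37, 79, 0, 14]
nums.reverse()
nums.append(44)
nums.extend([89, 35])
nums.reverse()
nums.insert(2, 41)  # [35, 89, 41, 44, 41, 37, 79, 0, 14]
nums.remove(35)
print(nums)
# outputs [89, 41, 44, 41, 37, 79, 0, 14]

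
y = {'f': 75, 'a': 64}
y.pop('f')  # 75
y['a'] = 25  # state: {'a': 25}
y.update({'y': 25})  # {'a': 25, 'y': 25}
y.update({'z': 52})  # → {'a': 25, 'y': 25, 'z': 52}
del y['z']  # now {'a': 25, 'y': 25}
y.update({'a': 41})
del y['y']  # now {'a': 41}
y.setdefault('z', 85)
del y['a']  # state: {'z': 85}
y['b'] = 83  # {'z': 85, 'b': 83}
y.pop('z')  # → 85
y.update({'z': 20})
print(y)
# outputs {'b': 83, 'z': 20}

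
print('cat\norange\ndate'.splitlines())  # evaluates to ['cat', 'orange', 'date']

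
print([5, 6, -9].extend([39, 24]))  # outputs None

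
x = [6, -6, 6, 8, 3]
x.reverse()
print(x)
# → [3, 8, 6, -6, 6]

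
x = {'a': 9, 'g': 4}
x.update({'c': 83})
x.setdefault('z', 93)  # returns 93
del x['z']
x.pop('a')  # 9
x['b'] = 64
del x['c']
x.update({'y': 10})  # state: {'g': 4, 'b': 64, 'y': 10}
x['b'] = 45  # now {'g': 4, 'b': 45, 'y': 10}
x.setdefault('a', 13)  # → 13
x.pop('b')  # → 45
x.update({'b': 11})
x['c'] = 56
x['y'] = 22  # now {'g': 4, 'y': 22, 'a': 13, 'b': 11, 'c': 56}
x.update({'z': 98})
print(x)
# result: {'g': 4, 'y': 22, 'a': 13, 'b': 11, 'c': 56, 'z': 98}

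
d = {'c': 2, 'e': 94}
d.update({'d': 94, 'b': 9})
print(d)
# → {'c': 2, 'e': 94, 'd': 94, 'b': 9}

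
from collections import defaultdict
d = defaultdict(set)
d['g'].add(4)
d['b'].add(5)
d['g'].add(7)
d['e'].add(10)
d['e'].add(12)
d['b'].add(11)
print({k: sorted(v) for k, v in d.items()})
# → {'g': [4, 7], 'b': [5, 11], 'e': [10, 12]}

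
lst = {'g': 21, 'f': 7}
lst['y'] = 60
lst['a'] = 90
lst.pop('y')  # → 60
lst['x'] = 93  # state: {'g': 21, 'f': 7, 'a': 90, 'x': 93}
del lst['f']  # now {'g': 21, 'a': 90, 'x': 93}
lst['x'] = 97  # {'g': 21, 'a': 90, 'x': 97}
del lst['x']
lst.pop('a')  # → 90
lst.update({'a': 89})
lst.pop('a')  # 89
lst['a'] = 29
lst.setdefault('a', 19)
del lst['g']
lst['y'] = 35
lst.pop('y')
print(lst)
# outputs {'a': 29}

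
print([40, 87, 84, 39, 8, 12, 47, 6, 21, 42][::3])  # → [40, 39, 47, 42]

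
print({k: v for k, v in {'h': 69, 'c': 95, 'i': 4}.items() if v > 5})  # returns {'h': 69, 'c': 95}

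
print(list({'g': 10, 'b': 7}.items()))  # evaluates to [('g', 10), ('b', 7)]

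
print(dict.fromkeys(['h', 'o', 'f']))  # {'h': None, 'o': None, 'f': None}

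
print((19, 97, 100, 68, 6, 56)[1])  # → 97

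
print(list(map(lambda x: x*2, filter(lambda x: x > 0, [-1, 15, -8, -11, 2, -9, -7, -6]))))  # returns [30, 4]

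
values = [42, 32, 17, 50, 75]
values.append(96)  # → [42, 32, 17, 50, 75, 96]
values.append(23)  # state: [42, 32, 17, 50, 75, 96, 23]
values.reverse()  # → [23, 96, 75, 50, 17, 32, 42]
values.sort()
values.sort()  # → [17, 23, 32, 42, 50, 75, 96]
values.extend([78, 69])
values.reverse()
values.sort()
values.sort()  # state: [17, 23, 32, 42, 50, 69, 75, 78, 96]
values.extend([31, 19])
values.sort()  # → [17, 19, 23, 31, 32, 42, 50, 69, 75, 78, 96]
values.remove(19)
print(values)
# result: [17, 23, 31, 32, 42, 50, 69, 75, 78, 96]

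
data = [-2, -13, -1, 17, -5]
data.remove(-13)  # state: [-2, -1, 17, -5]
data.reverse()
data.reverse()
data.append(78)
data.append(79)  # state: [-2, -1, 17, -5, 78, 79]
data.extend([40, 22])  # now [-2, -1, 17, -5, 78, 79, 40, 22]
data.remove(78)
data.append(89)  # [-2, -1, 17, -5, 79, 40, 22, 89]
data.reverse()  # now [89, 22, 40, 79, -5, 17, -1, -2]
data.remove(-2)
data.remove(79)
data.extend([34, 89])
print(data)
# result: [89, 22, 40, -5, 17, -1, 34, 89]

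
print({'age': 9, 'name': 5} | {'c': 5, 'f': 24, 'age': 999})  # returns {'age': 999, 'name': 5, 'c': 5, 'f': 24}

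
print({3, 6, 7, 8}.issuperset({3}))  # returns True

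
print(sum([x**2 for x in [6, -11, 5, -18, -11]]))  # 627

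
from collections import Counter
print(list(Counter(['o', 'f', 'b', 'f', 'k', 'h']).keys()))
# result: ['o', 'f', 'b', 'k', 'h']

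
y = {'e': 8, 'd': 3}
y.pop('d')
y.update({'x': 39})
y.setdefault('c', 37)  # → 37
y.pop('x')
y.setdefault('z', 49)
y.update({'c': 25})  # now {'e': 8, 'c': 25, 'z': 49}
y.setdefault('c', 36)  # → 25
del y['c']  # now {'e': 8, 'z': 49}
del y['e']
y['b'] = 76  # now {'z': 49, 'b': 76}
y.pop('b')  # 76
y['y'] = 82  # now {'z': 49, 'y': 82}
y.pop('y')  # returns 82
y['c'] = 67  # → {'z': 49, 'c': 67}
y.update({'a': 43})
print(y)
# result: {'z': 49, 'c': 67, 'a': 43}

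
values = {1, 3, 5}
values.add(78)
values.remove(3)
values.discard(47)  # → {1, 5, 78}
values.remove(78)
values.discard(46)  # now {1, 5}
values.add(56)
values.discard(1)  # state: {5, 56}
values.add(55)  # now {5, 55, 56}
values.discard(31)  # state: {5, 55, 56}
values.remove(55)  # {5, 56}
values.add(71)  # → {5, 56, 71}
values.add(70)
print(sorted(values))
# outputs [5, 56, 70, 71]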